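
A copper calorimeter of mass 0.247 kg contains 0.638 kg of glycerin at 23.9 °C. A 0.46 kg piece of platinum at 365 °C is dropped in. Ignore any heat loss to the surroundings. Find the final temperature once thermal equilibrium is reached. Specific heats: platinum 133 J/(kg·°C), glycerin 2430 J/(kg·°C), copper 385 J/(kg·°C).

With ΣQ=0 the equilibrium temperature is the m·c-weighted mean:
T_f = (61.18·365 + 1550.3·23.9 + 95.09·23.9) / (61.18 + 1550.3 + 95.09)
    = 61657 / 1706.6 ≈ 36.13 °C

T_f ≈ 36.1 °C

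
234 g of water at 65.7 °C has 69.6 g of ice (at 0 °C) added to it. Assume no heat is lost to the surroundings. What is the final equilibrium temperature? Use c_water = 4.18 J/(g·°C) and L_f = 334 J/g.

T_f ≈ 32.3 °C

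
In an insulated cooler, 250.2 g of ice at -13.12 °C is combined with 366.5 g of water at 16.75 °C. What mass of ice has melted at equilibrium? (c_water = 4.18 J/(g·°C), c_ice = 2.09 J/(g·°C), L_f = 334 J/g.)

m_melted ≈ 56.3 g

Water can give up m c ΔT = 366.5×4.18×16.75 = 25660 J before reaching 0 °C.
Of that, 250.2×2.09×13.12 = 6860.7 J goes to bring the ice to 0 °C, leaving 18800 J.
To melt every bit of ice: 250.2×334 = 83567 J.
Since 18800 < 83567 J, not all the ice melts; equilibrium is at 0 °C.
Mass melted = 18800/334 ≈ 56.29 g.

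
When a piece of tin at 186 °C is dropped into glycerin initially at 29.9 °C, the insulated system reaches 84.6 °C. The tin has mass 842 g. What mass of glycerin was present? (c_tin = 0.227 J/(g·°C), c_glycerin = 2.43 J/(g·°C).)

m ≈ 146 g

Heat gained plus heat lost sum to zero:
842·0.227·(84.6 − 186) + m·2.43·(84.6 − 29.9) = 0
132.92 m = 19381
m = 19381/132.92 ≈ 145.8 g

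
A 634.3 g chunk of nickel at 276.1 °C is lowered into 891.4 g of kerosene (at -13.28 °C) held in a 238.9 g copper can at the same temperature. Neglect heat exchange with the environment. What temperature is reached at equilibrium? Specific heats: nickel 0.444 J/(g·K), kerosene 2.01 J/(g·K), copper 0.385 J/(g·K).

T_f = Σ m_i c_i T_i / Σ m_i c_i:
T_f = (281.63×276.1 + 1791.7×(-13.28) + 91.98×(-13.28)) / (281.63 + 1791.7 + 91.98)
    = 52742 / 2165.3 ≈ 24.36 °C

T_f ≈ 24.4 °C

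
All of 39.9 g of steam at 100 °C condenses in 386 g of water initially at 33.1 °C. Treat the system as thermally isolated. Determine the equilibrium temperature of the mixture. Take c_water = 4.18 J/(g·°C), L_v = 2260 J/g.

T_f ≈ 90.0 °C

Net heat exchanged in the isolated system is zero:
latent heat released on condensation: 39.9×2260 = 90174
  condensate cools 100→T: 39.9×4.18×(T − 100) = 166.78(T − 100)
  water warms: 386×4.18×(T − 33.1) = 1613.5(T − 33.1)
1780.3 T = 90174 + 16678 + 53406 = 160258
T ≈ 90.02 °C — below 100 °C, confirming all the steam condensed.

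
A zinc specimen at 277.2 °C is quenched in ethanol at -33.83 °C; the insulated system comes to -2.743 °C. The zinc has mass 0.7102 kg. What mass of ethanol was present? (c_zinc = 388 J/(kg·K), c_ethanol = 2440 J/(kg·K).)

m ≈ 1.02 kg

|Q_zinc| = |Q_ethanol|:
0.7102·388·(277.2 − -2.743) = m·2440·(-2.743 − (-33.83))
75852 m = 77140  ⇒  m ≈ 1.017 kg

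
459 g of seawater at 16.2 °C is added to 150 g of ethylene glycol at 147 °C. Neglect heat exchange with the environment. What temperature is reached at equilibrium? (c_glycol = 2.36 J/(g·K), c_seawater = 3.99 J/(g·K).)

T_f ≈ 37.4 °C

Heat gained plus heat lost sum to zero:
150·2.36·(T − 147) + 459·3.99·(T − 16.2) = 0
354(T − 147) + 1831.4(T − 16.2) = 0
2185.4 T = 81707
T = 81707 / 2185.4 = 37.4 °C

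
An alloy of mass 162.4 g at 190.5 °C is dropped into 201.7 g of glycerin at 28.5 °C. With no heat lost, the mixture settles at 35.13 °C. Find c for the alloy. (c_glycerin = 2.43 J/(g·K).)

c ≈ 0.129 J/(g·K)

Heat lost by the alloy = heat gained by the glycerin:
162.4×c×(190.5 − 35.13) = 201.7×2.43×(35.13 − 28.5)
25232 c = 3249.6  ⇒  c ≈ 0.1288 J/(g·K)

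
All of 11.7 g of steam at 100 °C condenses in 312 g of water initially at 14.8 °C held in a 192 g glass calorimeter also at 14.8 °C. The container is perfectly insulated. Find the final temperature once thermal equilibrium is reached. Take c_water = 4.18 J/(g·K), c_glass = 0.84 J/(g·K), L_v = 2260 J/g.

T_f ≈ 35.0 °C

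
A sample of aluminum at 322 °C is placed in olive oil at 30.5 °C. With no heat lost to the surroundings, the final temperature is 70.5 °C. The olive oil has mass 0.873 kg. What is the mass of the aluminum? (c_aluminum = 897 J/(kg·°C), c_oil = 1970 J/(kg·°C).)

m ≈ 0.305 kg

Heat lost by the aluminum = heat gained by the oil:
m·897·(322 − 70.5) = 0.873·1970·(70.5 − 30.5)
225596 m = 68792  ⇒  m ≈ 0.3049 kg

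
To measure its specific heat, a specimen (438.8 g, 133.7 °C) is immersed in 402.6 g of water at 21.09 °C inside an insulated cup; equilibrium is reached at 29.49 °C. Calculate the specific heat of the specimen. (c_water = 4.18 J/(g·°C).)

c ≈ 0.309 J/(g·°C)

Net heat exchanged in the isolated system is zero:
438.8·c·(29.49 − 133.7) + 402.6·4.18·(29.49 − 21.09) = 0
-45727 c = -14136
c = -14136/-45727 ≈ 0.3091 J/(g·°C)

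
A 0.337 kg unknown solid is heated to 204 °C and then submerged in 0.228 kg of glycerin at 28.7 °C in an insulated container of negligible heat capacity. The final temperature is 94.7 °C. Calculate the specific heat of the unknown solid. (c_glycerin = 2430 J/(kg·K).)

Conservation of energy gives ΣQ = 0:
0.337×c×(94.7 − 204) + 0.228×2430×(94.7 − 28.7) = 0
-36.83 c = -36567
c = -36567/-36.83 ≈ 992.7 J/(kg·K)

c ≈ 993 J/(kg·K)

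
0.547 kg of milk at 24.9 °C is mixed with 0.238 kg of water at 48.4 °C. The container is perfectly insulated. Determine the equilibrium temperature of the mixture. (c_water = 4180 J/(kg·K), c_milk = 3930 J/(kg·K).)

T_f ≈ 32.3 °C

Taking heat into each body as positive, Σ m c ΔT = 0:
0.238*4180*(T − 48.4) + 0.547*3930*(T − 24.9) = 0
994.84(T − 48.4) + 2149.7(T − 24.9) = 0
3144.6 T = 101678
T ≈ 32.33 °C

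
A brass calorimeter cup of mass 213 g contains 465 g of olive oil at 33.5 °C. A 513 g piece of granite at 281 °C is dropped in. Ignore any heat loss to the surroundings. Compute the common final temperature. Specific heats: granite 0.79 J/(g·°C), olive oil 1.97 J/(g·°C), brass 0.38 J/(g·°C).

Net heat exchanged in the isolated system is zero:
513×0.79×(T − 281) + 465×1.97×(T − 33.5) + 213×0.38×(T − 33.5) = 0
405.27(T − 281) + 916.05(T − 33.5) + 80.94(T − 33.5) = 0
1402.3 T = 147280
T ≈ 105.03 °C

T_f ≈ 105.0 °C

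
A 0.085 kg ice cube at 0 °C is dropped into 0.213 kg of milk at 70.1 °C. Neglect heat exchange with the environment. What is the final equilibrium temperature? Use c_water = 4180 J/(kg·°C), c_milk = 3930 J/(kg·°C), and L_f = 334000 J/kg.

Energy balance with sensible and latent terms:
fusion: m_ice L_f = 0.085×334000 = 28390; warm the meltwater: 355.3 T; milk cools: 0.213×3930×(T − 70.1) = 837.09(T − 70.1)
1192.4 T = 58680 − 28390 = 30290
T ≈ 25.40 °C — above 0 °C, consistent with complete melting.

T_f ≈ 25.4 °C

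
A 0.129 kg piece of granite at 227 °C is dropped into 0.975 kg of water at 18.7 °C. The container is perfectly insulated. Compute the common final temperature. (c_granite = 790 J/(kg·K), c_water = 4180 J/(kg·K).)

Taking heat into each body as positive, Σ m c ΔT = 0:
0.129×790×(T − 227) + 0.975×4180×(T − 18.7) = 0
101.91(T − 227) + 4075.5(T − 18.7) = 0
4177.4 T = 99345
T ≈ 23.78 °C

T_f ≈ 23.8 °C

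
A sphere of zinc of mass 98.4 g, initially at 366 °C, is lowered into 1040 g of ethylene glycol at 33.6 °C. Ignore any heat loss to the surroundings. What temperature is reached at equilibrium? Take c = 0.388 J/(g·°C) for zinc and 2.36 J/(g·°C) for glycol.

Conservation of energy gives ΣQ = 0:
98.4*0.388*(T − 366) + 1040*2.36*(T − 33.6) = 0
2492.6 T = 96441
T ≈ 38.69 °C

T_f ≈ 38.7 °C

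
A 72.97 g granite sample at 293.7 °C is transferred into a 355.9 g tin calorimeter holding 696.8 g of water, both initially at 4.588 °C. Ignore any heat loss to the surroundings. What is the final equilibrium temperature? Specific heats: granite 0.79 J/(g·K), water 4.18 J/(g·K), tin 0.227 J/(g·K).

T_f ≈ 10.1 °C

T_f = Σ m_i c_i T_i / Σ m_i c_i:
T_f = (57.65×293.7 + 2912.6×4.588 + 80.79×4.588) / (57.65 + 2912.6 + 80.79)
    = 30664 / 3051.1 ≈ 10.05 °C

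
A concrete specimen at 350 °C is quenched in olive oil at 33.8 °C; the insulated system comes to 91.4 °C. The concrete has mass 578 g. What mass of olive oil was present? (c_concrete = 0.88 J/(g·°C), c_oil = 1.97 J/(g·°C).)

m ≈ 1160 g

|Q_concrete| = |Q_oil|:
578·0.88·(350 − 91.4) = m·1.97·(91.4 − 33.8)
113.47 m = 131534  ⇒  m ≈ 1159 g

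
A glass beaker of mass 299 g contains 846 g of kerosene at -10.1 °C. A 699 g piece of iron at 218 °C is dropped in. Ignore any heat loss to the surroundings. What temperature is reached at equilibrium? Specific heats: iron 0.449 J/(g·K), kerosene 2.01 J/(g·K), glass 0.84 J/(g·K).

Energy conservation, ΣQ = 0:
699·0.449·(T − 218) + 846·2.01·(T − (-10.1)) + 299·0.84·(T − (-10.1)) = 0
313.85(T − 218) + 1700.5(T − (-10.1)) + 251.16(T − (-10.1)) = 0
2265.5 T = 48708
T ≈ 21.50 °C

T_f ≈ 21.5 °C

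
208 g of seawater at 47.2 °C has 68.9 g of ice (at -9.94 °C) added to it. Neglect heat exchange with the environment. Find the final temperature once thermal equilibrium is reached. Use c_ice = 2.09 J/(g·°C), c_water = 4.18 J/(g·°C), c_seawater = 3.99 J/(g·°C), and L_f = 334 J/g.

Energy conservation, ΣQ = 0:
warm ice to 0 °C: 68.9×2.09×(0 − (-9.94)) = 1431.4; latent heat to melt: 68.9×334 = 23013; warm the meltwater: 288 T; seawater: 829.92(T − 47.2)
1117.9 T = 39172 − 24444 = 14728
T ≈ 13.17 °C. Since T > 0 °C, the all-ice-melts assumption holds.

T_f ≈ 13.2 °C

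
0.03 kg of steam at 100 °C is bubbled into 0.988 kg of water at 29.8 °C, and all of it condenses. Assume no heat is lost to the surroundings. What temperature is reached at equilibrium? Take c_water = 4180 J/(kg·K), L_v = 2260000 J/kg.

T_f ≈ 47.8 °C

Sum of m c ΔT and latent-heat terms is zero:
latent heat released on condensation: 0.03·2260000 = 67800
  condensed water 100 °C→T: 125.4(T − 100)
  water warms: 0.988·4180·(T − 29.8) = 4129.8(T − 29.8)
4255.2 T = 67800 + 12540 + 123069 = 203409
T ≈ 47.80 °C (< 100 °C, so full condensation is consistent).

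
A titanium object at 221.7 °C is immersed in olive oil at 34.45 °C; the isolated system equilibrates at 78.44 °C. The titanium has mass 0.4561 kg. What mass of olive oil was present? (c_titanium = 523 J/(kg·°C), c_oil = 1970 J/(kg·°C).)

m ≈ 0.394 kg

Heat gained plus heat lost sum to zero:
0.4561×523×(78.44 − 221.7) + m×1970×(78.44 − 34.45) = 0
86660 m = 34173
m = 34173/86660 ≈ 0.3943 kg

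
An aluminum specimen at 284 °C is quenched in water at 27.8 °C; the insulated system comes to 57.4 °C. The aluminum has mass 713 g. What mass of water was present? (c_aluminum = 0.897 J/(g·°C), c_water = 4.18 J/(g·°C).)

m ≈ 1170 g

Heat gained plus heat lost sum to zero:
713×0.897×(57.4 − 284) + m×4.18×(57.4 − 27.8) = 0
123.73 m = 144925
m = 144925/123.73 ≈ 1171 g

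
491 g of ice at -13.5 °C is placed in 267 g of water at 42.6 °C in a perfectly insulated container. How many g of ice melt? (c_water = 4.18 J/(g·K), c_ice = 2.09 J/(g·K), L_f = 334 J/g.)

Cooling the water to 0 °C releases 267×4.18×42.6 = 47544 J.
Warming the ice to 0 °C takes 491×2.09×13.5 = 13854 J, leaving 33691 J for melting.
Melting all 491 g of ice would need 491×334 = 163994 J.
That's not enough to melt it all — equilibrium is at 0 °C with ice remaining.
m_melt = 33691 / L_f = 100.9 g.

m_melted ≈ 101 g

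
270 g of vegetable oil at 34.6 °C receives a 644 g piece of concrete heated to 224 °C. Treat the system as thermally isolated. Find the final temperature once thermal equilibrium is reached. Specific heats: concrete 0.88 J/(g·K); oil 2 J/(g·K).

T_f ≈ 131.6 °C

Taking heat into each body as positive, Σ m c ΔT = 0:
644·0.88·(T − 224) + 270·2·(T − 34.6) = 0
(566.72 + 540) T = 566.72·224 + 540·34.6
T = 145629/1106.7 ≈ 131.59 °C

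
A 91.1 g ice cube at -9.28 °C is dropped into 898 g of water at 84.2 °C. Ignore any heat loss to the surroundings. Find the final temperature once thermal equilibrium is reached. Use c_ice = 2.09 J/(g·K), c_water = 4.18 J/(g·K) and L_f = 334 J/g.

T_f ≈ 68.7 °C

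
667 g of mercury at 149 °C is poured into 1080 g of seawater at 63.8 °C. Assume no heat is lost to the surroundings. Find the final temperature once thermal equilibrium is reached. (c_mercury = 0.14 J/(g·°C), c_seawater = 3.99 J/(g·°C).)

T_f ≈ 65.6 °C

Net heat exchanged in the isolated system is zero:
667·0.14·(T − 149) + 1080·3.99·(T − 63.8) = 0
4402.6 T = 288841
T = 288841 / 4402.6 = 65.6 °C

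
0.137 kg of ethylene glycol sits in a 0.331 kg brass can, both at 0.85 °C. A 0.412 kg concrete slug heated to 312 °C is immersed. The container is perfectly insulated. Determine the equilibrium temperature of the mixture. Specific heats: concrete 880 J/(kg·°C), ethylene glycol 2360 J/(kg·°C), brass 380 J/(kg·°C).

T_f ≈ 139.8 °C

With ΣQ=0 the equilibrium temperature is the m·c-weighted mean:
T_f = (362.56*312 + 323.32*0.85 + 125.78*0.85) / (362.56 + 323.32 + 125.78)
    = 113500 / 811.66 ≈ 139.84 °C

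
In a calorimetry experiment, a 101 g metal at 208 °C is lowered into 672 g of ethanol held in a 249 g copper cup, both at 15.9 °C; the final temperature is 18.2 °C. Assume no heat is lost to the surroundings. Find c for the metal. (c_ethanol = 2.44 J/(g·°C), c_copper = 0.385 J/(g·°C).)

c ≈ 0.208 J/(g·°C)

Heat gained plus heat lost sum to zero:
101×c×(18.2 − 208) + 672×2.44×(18.2 − 15.9) + 249×0.385×(18.2 − 15.9) = 0
-19170 c = -3991.8
c = -3991.8/-19170 ≈ 0.2082 J/(g·°C)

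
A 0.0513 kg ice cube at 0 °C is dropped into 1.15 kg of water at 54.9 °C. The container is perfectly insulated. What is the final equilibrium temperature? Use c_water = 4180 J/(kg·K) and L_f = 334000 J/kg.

T_f ≈ 49.1 °C

Let T be the final temperature. ΣQ_i = 0:
fusion: m_ice L_f = 0.0513×334000 = 17134
  warm the meltwater: 214.43 T
  water: 4807(T − 54.9)
5021.4 T = 263904 − 17134 = 246770
T ≈ 49.14 °C. Since T > 0 °C, the all-ice-melts assumption holds.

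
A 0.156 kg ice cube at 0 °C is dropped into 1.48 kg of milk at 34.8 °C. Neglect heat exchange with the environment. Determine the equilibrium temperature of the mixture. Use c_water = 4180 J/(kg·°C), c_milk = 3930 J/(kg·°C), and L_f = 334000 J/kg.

Taking heat into each body as positive, Σ m c ΔT = 0:
melt ice: 0.156·334000 = 52104; warm the meltwater: 652.08 T; milk: 5816.4(T − 34.8)
6468.5 T = 202411 − 52104 = 150307
T ≈ 23.24 °C. Since T > 0 °C, the all-ice-melts assumption holds.

T_f ≈ 23.2 °C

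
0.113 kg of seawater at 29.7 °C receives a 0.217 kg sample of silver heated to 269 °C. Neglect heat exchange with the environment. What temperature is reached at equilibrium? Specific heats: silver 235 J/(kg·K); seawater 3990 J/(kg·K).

T_f ≈ 54.0 °C

Taking heat into each body as positive, Σ m c ΔT = 0:
0.217*235*(T − 269) + 0.113*3990*(T − 29.7) = 0
50.99(T − 269) + 450.87(T − 29.7) = 0
501.87 T = 27108
T = 27108/501.87 ≈ 54.02 °C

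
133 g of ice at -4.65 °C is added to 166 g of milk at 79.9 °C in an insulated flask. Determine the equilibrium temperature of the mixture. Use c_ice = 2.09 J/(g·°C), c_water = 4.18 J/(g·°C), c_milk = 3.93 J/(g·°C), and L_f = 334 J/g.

T_f ≈ 5.3 °C

Heat gained plus heat lost sum to zero:
warm ice to 0 °C: 133×2.09×(0 − (-4.65)) = 1292.6
  fusion: m_ice L_f = 133×334 = 44422
  warm the meltwater: 555.94 T
  milk: 652.38(T − 79.9)
1208.3 T = 52125 − 45715 = 6410.6
T ≈ 5.31 °C (positive, so assuming full melt was valid).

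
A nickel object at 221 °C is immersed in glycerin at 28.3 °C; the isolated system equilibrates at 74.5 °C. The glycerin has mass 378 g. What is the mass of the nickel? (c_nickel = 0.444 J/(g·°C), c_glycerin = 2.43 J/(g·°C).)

m ≈ 652 g

Conservation of energy gives ΣQ = 0:
m·0.444·(74.5 − 221) + 378·2.43·(74.5 − 28.3) = 0
-65.05 m = -42437
m = -42437/-65.05 ≈ 652.4 g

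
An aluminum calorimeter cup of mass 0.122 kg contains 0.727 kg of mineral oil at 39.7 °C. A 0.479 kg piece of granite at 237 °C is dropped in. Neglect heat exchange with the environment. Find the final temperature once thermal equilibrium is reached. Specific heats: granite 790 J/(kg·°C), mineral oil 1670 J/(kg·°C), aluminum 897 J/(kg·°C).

T_f ≈ 83.6 °C

T_f = Σ m_i c_i T_i / Σ m_i c_i:
T_f = (378.41×237 + 1214.1×39.7 + 109.43×39.7) / (378.41 + 1214.1 + 109.43)
    = 142227 / 1701.9 ≈ 83.57 °C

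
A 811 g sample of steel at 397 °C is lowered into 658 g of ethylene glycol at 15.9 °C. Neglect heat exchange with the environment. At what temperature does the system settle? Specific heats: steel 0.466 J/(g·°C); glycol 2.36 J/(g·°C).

T_f ≈ 90.5 °C

Set heat shed by the hot body equal to heat absorbed by the cold body:
811*0.466*(397 − T) = 658*2.36*(T − 15.9)
377.93(397 − T) = 1552.9(T − 15.9)
1930.8 T = 174727  ⇒  T ≈ 90.49 °C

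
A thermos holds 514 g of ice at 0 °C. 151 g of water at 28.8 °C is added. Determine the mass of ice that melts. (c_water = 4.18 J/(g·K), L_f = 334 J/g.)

m_melted ≈ 54.4 g

Cooling the water to 0 °C releases 151×4.18×28.8 = 18178 J.
To melt every bit of ice: 514×334 = 171676 J.
Since 18178 < 171676 J, not all the ice melts; equilibrium is at 0 °C.
m_melt = 18178 / L_f = 54.43 g.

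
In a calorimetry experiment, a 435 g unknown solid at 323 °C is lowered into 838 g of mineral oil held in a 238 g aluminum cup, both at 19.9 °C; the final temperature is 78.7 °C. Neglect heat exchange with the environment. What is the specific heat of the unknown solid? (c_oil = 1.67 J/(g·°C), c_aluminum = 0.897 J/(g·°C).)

c ≈ 0.892 J/(g·°C)

Taking heat into each body as positive, Σ m c ΔT = 0:
435·c·(78.7 − 323) + 838·1.67·(78.7 − 19.9) + 238·0.897·(78.7 − 19.9) = 0
-106270 c = -94841
c = -94841/-106270 ≈ 0.8925 J/(g·°C)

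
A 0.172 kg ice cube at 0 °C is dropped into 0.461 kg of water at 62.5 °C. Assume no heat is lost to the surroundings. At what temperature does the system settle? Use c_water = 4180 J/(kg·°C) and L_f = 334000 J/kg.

T_f ≈ 23.8 °C

Conservation of energy gives ΣQ = 0:
fusion: m_ice L_f = 0.172·334000 = 57448; meltwater 0→T: 0.172·4180·T = 718.96 T; water: 1927(T − 62.5)
2645.9 T = 120436 − 57448 = 62988
T ≈ 23.81 °C. Since T > 0 °C, the all-ice-melts assumption holds.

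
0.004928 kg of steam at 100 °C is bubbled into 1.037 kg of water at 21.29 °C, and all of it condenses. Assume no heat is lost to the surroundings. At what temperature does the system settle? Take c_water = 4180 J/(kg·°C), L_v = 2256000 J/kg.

Energy balance with sensible and latent terms:
steam→water at 100 °C releases m L_v = 0.004928×2256000 = 11118
  condensate cools 100→T: 0.004928×4180×(T − 100) = 20.6(T − 100)
  original water: 4334.7(T − 21.29)
4355.3 T = 11118 + 2059.9 + 92285 = 105462
T ≈ 24.21 °C (< 100 °C, so full condensation is consistent).

T_f ≈ 24.2 °C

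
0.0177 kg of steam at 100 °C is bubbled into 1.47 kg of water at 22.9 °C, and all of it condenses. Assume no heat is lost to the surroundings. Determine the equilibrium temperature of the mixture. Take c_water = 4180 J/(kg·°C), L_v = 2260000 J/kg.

Taking heat into each body as positive, Σ m c ΔT = 0:
condense steam: −0.0177×2260000 = −40002; condensate cools 100→T: 0.0177×4180×(T − 100) = 73.99(T − 100); original water: 6144.6(T − 22.9)
6218.6 T = 40002 + 7398.6 + 140711 = 188112
T ≈ 30.25 °C (< 100 °C, so full condensation is consistent).

T_f ≈ 30.2 °C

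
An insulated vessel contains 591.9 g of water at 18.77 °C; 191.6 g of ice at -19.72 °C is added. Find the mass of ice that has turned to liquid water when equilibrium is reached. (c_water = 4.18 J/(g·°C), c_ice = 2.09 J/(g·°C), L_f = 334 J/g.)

Cooling the water to 0 °C releases 591.9×4.18×18.77 = 46440 J.
Warming the ice to 0 °C takes 191.6×2.09×19.72 = 7896.8 J, leaving 38543 J for melting.
Fully melting the ice requires m_ice L_f = 191.6×334 = 63994 J.
Since 38543 < 63994 J, not all the ice melts; equilibrium is at 0 °C.
Mass melted = 38543/334 ≈ 115.4 g.

m_melted ≈ 115 g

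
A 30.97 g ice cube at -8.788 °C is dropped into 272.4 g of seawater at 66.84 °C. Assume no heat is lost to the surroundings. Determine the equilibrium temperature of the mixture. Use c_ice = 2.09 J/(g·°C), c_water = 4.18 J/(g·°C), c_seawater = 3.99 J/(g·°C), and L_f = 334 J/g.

T_f ≈ 50.8 °C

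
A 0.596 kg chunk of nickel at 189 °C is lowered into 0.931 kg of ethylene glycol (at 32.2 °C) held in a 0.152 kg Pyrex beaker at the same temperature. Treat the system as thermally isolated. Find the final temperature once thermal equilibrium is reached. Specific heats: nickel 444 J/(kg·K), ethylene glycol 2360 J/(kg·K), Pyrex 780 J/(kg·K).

T_f ≈ 48.3 °C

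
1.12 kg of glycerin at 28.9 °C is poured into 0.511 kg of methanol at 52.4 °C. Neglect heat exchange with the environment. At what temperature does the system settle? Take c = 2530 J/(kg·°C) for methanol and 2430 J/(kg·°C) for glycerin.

T_f ≈ 36.5 °C

Heat gained plus heat lost sum to zero:
0.511*2530*(T − 52.4) + 1.12*2430*(T − 28.9) = 0
1292.8(T − 52.4) + 2721.6(T − 28.9) = 0
4014.4 T = 146399
T = 146399/4014.4 ≈ 36.47 °C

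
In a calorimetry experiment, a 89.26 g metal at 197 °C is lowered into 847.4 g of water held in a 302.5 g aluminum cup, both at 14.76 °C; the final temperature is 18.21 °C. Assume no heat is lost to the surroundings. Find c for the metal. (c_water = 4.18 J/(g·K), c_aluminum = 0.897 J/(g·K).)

Conservation of energy gives ΣQ = 0:
89.26×c×(18.21 − 197) + 847.4×4.18×(18.21 − 14.76) + 302.5×0.897×(18.21 − 14.76) = 0
-15959 c = -13156
c = -13156/-15959 ≈ 0.8244 J/(g·K)

c ≈ 0.824 J/(g·K)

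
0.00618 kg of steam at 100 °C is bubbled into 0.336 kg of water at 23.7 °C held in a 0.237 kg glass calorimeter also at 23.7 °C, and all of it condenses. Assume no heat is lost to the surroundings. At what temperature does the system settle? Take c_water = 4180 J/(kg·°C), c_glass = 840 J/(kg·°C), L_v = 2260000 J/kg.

T_f ≈ 33.5 °C

Taking heat into each body as positive, Σ m c ΔT = 0:
condense steam: −0.00618·2260000 = −13967; condensed water 100 °C→T: 25.83(T − 100); water warms: 0.336·4180·(T − 23.7) = 1404.5(T − 23.7); cup: 199.08(T − 23.7)
1629.4 T = 13967 + 2583.2 + 38004 = 54554
T ≈ 33.48 °C, under the boiling point, so the assumption holds.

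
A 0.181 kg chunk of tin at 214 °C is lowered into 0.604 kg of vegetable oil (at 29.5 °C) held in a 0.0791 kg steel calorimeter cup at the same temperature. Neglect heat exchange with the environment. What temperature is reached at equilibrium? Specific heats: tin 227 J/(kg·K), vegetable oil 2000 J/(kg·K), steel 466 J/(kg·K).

T_f = Σ m_i c_i T_i / Σ m_i c_i:
T_f = (41.09×214 + 1208×29.5 + 36.86×29.5) / (41.09 + 1208 + 36.86)
    = 45516 / 1285.9 ≈ 35.39 °C

T_f ≈ 35.4 °C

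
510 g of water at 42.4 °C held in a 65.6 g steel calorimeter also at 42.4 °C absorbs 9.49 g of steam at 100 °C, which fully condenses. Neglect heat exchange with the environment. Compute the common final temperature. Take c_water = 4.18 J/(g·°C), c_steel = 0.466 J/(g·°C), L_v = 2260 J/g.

T_f ≈ 53.2 °C

Net heat exchanged in the isolated system is zero:
latent heat released on condensation: 9.49×2260 = 21447
  condensed water 100 °C→T: 39.67(T − 100)
  original water: 2131.8(T − 42.4)
  steel cup: 65.6×0.466×(T − 42.4) = 30.57(T − 42.4)
2202 T = 21447 + 3966.8 + 91684 = 117099
T ≈ 53.18 °C, under the boiling point, so the assumption holds.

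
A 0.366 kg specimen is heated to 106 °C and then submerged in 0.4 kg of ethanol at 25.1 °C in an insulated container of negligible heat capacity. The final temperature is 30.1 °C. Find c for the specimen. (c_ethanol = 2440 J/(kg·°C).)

c ≈ 176 J/(kg·°C)

Energy conservation, ΣQ = 0:
0.366·c·(30.1 − 106) + 0.4·2440·(30.1 − 25.1) = 0
-27.78 c = -4880
c = -4880/-27.78 ≈ 175.7 J/(kg·°C)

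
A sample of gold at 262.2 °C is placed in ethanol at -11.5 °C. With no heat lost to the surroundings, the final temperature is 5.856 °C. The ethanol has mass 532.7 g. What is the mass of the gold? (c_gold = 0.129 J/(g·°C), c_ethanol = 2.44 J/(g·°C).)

m ≈ 682 g

|Q_gold| = |Q_ethanol|:
m·0.129·(262.2 − 5.856) = 532.7·2.44·(5.856 − (-11.5))
33.07 m = 22559  ⇒  m ≈ 682.2 g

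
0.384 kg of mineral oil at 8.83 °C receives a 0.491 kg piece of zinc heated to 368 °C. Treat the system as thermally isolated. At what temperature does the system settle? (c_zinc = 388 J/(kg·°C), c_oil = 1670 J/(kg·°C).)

T_f ≈ 91.1 °C

Heat gained plus heat lost sum to zero:
0.491·388·(T − 368) + 0.384·1670·(T − 8.83) = 0
190.51(T − 368) + 641.28(T − 8.83) = 0
(190.51 + 641.28) T = 190.51·368 + 641.28·8.83
T = 75769/831.79 ≈ 91.09 °C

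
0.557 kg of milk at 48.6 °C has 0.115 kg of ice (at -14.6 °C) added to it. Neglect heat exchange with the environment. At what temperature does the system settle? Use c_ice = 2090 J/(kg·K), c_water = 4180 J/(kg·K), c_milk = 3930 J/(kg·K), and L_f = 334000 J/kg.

Setting the total heat transfer to zero:
ice -14.6→0 °C: 0.115×2090×14.6 = 3509.1; fusion: m_ice L_f = 0.115×334000 = 38410; meltwater 0→T: 0.115×4180×T = 480.7 T; milk: 2189(T − 48.6)
2669.7 T = 106386 − 41919 = 64467
T ≈ 24.15 °C. Since T > 0 °C, the all-ice-melts assumption holds.

T_f ≈ 24.1 °C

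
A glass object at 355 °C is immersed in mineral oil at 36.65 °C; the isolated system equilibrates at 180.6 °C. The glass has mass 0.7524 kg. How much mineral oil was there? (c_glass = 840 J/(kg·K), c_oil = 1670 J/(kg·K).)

m ≈ 0.459 kg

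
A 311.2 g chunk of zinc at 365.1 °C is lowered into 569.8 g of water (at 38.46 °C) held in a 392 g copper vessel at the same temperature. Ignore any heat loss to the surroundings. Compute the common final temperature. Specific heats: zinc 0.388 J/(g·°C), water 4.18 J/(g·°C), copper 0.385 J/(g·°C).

T_f ≈ 53.3 °C

Setting the total heat transfer to zero:
311.2·0.388·(T − 365.1) + 569.8·4.18·(T − 38.46) + 392·0.385·(T − 38.46) = 0
2653.4 T = 141491
T = 141491 / 2653.4 = 53.3 °C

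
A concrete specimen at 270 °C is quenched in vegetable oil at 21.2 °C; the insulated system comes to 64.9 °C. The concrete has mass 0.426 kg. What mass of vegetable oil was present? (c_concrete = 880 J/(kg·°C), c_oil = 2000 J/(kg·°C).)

Energy conservation, ΣQ = 0:
0.426·880·(64.9 − 270) + m·2000·(64.9 − 21.2) = 0
87400 m = 76888
m = 76888/87400 ≈ 0.8797 kg

m ≈ 0.88 kg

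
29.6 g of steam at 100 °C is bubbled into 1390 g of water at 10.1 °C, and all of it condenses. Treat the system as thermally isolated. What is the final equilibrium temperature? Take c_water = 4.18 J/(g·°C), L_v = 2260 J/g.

T_f ≈ 23.2 °C

Taking heat into each body as positive, Σ m c ΔT = 0:
latent heat released on condensation: 29.6·2260 = 66896
  condensed water 100 °C→T: 123.73(T − 100)
  water warms: 1390·4.18·(T − 10.1) = 5810.2(T − 10.1)
5933.9 T = 66896 + 12373 + 58683 = 137952
T ≈ 23.25 °C, under the boiling point, so the assumption holds.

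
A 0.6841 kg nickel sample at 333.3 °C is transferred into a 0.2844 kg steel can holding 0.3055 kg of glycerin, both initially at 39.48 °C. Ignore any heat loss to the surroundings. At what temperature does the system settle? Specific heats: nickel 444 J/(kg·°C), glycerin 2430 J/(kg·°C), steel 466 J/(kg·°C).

Taking heat into each body as positive, Σ m c ΔT = 0:
0.6841*444*(T − 333.3) + 0.3055*2430*(T − 39.48) + 0.2844*466*(T − 39.48) = 0
1178.6 T = 135778
T ≈ 115.20 °C

T_f ≈ 115.2 °C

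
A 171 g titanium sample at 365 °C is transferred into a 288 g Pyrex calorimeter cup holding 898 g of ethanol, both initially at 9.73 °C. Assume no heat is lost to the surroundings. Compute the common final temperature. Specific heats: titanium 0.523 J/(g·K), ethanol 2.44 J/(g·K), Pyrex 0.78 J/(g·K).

T_f ≈ 22.4 °C

Setting the total heat transfer to zero:
171·0.523·(T − 365) + 898·2.44·(T − 9.73) + 288·0.78·(T − 9.73) = 0
89.43(T − 365) + 2191.1(T − 9.73) + 224.64(T − 9.73) = 0
(89.43 + 2191.1 + 224.64) T = 89.43·365 + 2191.1·9.73 + 224.64·9.73
T = 56148 / 2505.2 = 22.4 °C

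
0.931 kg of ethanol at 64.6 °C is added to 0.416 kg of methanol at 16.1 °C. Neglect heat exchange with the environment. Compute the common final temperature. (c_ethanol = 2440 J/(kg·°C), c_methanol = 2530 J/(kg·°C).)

T_f = Σ m_i c_i T_i / Σ m_i c_i:
T_f = (2271.6*64.6 + 1052.5*16.1) / (2271.6 + 1052.5)
    = 163693 / 3324.1 ≈ 49.24 °C

T_f ≈ 49.2 °C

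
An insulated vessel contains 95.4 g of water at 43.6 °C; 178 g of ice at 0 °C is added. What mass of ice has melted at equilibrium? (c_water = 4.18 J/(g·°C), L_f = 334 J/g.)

m_melted ≈ 52.1 g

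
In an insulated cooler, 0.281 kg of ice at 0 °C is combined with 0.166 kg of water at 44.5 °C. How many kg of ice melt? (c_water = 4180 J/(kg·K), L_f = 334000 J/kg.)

m_melted ≈ 0.0924 kg

Water can give up m c ΔT = 0.166·4180·44.5 = 30878 J before reaching 0 °C.
Melting all 0.281 kg of ice would need 0.281·334000 = 93854 J.
That's not enough to melt it all — equilibrium is at 0 °C with ice remaining.
m_melt = 30878 / L_f = 0.09245 kg.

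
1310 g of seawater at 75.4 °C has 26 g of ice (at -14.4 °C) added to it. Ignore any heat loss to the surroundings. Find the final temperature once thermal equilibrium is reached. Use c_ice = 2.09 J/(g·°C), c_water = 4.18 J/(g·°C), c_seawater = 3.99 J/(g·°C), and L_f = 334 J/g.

T_f ≈ 72.1 °C

Net heat exchanged in the isolated system is zero:
ice -14.4→0 °C: 26·2.09·14.4 = 782.5; latent heat to melt: 26·334 = 8684; warm the meltwater: 108.68 T; seawater cools: 1310·3.99·(T − 75.4) = 5226.9(T − 75.4)
5335.6 T = 394108 − 9466.5 = 384642
T ≈ 72.09 °C. Since T > 0 °C, the all-ice-melts assumption holds.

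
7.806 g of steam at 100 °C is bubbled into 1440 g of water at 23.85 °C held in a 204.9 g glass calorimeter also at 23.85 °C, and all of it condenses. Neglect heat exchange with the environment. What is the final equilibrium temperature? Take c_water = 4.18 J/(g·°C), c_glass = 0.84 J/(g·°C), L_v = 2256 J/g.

Energy balance with sensible and latent terms:
steam→water at 100 °C releases m L_v = 7.806·2256 = 17610
  condensate cools 100→T: 7.806·4.18·(T − 100) = 32.63(T − 100)
  water warms: 1440·4.18·(T − 23.85) = 6019.2(T − 23.85)
  cup: 172.12(T − 23.85)
6223.9 T = 17610 + 3262.9 + 147663 = 168536
T ≈ 27.08 °C, under the boiling point, so the assumption holds.

T_f ≈ 27.1 °C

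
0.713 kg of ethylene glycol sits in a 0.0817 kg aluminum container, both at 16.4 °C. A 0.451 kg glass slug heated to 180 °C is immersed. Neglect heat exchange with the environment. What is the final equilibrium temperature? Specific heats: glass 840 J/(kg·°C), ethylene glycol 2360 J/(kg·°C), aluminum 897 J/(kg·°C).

T_f ≈ 45.4 °C

Let T be the final temperature. ΣQ_i = 0:
0.451·840·(T − 180) + 0.713·2360·(T − 16.4) + 0.0817·897·(T − 16.4) = 0
378.84(T − 180) + 1682.7(T − 16.4) + 73.28(T − 16.4) = 0
2134.8 T = 96989
T ≈ 45.43 °C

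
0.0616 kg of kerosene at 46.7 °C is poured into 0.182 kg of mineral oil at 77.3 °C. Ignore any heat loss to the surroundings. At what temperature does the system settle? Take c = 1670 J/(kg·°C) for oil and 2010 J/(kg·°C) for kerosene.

T_f ≈ 68.4 °C

Let T be the final temperature. ΣQ_i = 0:
0.182*1670*(T − 77.3) + 0.0616*2010*(T − 46.7) = 0
427.76 T = 29277
T = 29277/427.76 ≈ 68.44 °C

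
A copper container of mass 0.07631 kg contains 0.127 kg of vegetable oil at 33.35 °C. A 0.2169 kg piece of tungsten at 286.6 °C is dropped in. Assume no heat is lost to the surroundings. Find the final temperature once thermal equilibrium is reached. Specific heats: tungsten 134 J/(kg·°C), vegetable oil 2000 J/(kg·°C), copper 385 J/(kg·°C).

Energy conservation, ΣQ = 0:
0.2169·134·(T − 286.6) + 0.127·2000·(T − 33.35) + 0.07631·385·(T − 33.35) = 0
29.06(T − 286.6) + 254(T − 33.35) + 29.38(T − 33.35) = 0
312.44 T = 17781
T = 17781/312.44 ≈ 56.91 °C

T_f ≈ 56.9 °C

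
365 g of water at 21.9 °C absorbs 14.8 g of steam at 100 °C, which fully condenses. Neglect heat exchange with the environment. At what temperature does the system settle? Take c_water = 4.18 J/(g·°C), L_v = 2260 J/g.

T_f ≈ 46.0 °C

Taking heat into each body as positive, Σ m c ΔT = 0:
latent heat released on condensation: 14.8×2260 = 33448
  condensed water 100 °C→T: 61.86(T − 100)
  original water: 1525.7(T − 21.9)
1587.6 T = 33448 + 6186.4 + 33413 = 73047
T ≈ 46.01 °C — below 100 °C, confirming all the steam condensed.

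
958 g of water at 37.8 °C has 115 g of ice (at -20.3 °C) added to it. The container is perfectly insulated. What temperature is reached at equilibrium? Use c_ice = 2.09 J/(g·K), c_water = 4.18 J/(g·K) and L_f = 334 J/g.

T_f ≈ 24.1 °C

Conservation of energy gives ΣQ = 0:
warm ice to 0 °C: 115·2.09·(0 − (-20.3)) = 4879.1
  melt ice: 115·334 = 38410
  meltwater 0→T: 115·4.18·T = 480.7 T
  water cools: 958·4.18·(T − 37.8) = 4004.4(T − 37.8)
4485.1 T = 151368 − 43289 = 108079
T ≈ 24.10 °C. Since T > 0 °C, the all-ice-melts assumption holds.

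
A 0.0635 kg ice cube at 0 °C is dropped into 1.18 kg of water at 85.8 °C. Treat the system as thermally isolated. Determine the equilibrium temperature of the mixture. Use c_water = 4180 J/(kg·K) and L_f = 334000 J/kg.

Net heat exchanged in the isolated system is zero:
fusion: m_ice L_f = 0.0635·334000 = 21209
  meltwater 0→T: 0.0635·4180·T = 265.43 T
  water cools: 1.18·4180·(T − 85.8) = 4932.4(T − 85.8)
5197.8 T = 423200 − 21209 = 401991
T ≈ 77.34 °C. Since T > 0 °C, the all-ice-melts assumption holds.

T_f ≈ 77.3 °C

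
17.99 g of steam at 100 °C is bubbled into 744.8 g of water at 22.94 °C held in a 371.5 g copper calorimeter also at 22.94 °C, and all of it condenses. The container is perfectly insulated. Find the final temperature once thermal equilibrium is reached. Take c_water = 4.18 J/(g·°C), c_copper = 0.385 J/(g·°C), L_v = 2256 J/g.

T_f ≈ 36.9 °C

Energy balance with sensible and latent terms:
latent heat released on condensation: 17.99·2256 = 40585
  condensed water 100 °C→T: 75.2(T − 100)
  water warms: 744.8·4.18·(T − 22.94) = 3113.3(T − 22.94)
  copper cup: 371.5·0.385·(T − 22.94) = 143.03(T − 22.94)
3331.5 T = 40585 + 7519.8 + 74699 = 122805
T ≈ 36.86 °C, under the boiling point, so the assumption holds.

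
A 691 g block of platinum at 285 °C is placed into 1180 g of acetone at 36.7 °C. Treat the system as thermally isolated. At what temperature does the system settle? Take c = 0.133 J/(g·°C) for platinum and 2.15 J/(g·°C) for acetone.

T_f ≈ 45.4 °C

Heat lost by the platinum equals heat gained by the acetone:
691·0.133·(285 − T) = 1180·2.15·(T − 36.7)
91.9(285 − T) = 2537(T − 36.7)
2628.9 T = 119300  ⇒  T ≈ 45.38 °C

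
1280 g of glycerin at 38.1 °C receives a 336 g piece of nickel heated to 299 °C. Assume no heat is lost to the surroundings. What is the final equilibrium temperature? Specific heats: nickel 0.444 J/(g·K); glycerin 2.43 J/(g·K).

T_f ≈ 50.0 °C

Net heat exchanged in the isolated system is zero:
336·0.444·(T − 299) + 1280·2.43·(T − 38.1) = 0
(149.18 + 3110.4) T = 149.18·299 + 3110.4·38.1
T = 163112 / 3259.6 = 50 °C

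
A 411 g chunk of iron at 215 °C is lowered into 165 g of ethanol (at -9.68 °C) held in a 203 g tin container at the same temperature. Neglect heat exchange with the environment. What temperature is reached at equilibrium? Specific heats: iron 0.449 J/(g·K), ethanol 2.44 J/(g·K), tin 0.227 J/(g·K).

T_f ≈ 55.8 °C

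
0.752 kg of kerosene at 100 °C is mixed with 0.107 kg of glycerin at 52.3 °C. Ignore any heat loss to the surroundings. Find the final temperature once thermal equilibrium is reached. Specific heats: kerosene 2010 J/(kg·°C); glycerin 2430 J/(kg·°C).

Taking heat into each body as positive, Σ m c ΔT = 0:
0.752·2010·(T − 100) + 0.107·2430·(T − 52.3) = 0
1511.5(T − 100) + 260.01(T − 52.3) = 0
(1511.5 + 260.01) T = 1511.5·100 + 260.01·52.3
T = 164751 / 1771.5 = 93 °C

T_f ≈ 93.0 °C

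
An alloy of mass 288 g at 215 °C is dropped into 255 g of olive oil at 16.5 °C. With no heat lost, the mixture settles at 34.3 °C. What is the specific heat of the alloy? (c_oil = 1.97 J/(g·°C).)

Heat gained plus heat lost sum to zero:
288·c·(34.3 − 215) + 255·1.97·(34.3 − 16.5) = 0
-52042 c = -8941.8
c = -8941.8/-52042 ≈ 0.1718 J/(g·°C)

c ≈ 0.172 J/(g·°C)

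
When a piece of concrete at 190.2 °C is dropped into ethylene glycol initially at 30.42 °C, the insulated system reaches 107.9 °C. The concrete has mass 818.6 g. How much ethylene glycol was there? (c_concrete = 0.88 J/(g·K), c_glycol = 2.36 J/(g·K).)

Let T be the final temperature. ΣQ_i = 0:
818.6·0.88·(107.9 − 190.2) + m·2.36·(107.9 − 30.42) = 0
182.85 m = 59286
m = 59286/182.85 ≈ 324.2 g

m ≈ 324 g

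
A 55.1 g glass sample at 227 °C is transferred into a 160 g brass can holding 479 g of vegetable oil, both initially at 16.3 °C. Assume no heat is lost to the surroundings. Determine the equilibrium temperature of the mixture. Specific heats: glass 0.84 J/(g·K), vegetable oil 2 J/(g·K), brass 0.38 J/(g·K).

T_f ≈ 25.5 °C

Conservation of energy gives ΣQ = 0:
55.1×0.84×(T − 227) + 479×2×(T − 16.3) + 160×0.38×(T − 16.3) = 0
46.28(T − 227) + 958(T − 16.3) + 60.8(T − 16.3) = 0
1065.1 T = 27113
T = 27113/1065.1 ≈ 25.46 °C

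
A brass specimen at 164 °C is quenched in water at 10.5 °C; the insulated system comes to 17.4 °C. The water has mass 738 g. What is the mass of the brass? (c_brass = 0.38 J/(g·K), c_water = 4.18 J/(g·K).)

m ≈ 382 g

Let T be the final temperature. ΣQ_i = 0:
m·0.38·(17.4 − 164) + 738·4.18·(17.4 − 10.5) = 0
-55.71 m = -21285
m = -21285/-55.71 ≈ 382.1 g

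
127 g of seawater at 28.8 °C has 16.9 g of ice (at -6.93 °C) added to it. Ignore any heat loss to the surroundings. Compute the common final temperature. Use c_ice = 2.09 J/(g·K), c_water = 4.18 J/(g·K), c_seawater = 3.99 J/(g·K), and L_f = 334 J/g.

Sum of m c ΔT and latent-heat terms is zero:
ice -6.93→0 °C: 16.9×2.09×6.93 = 244.77
  fusion: m_ice L_f = 16.9×334 = 5644.6
  meltwater 0→T: 16.9×4.18×T = 70.64 T
  seawater: 506.73(T − 28.8)
577.37 T = 14594 − 5889.4 = 8704.4
T ≈ 15.08 °C (positive, so assuming full melt was valid).

T_f ≈ 15.1 °C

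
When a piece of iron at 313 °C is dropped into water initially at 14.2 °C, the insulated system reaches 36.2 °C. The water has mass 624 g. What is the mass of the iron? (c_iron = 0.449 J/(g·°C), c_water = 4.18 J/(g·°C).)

m ≈ 462 g

Setting the total heat transfer to zero:
m·0.449·(36.2 − 313) + 624·4.18·(36.2 − 14.2) = 0
-124.28 m = -57383
m = -57383/-124.28 ≈ 461.7 g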